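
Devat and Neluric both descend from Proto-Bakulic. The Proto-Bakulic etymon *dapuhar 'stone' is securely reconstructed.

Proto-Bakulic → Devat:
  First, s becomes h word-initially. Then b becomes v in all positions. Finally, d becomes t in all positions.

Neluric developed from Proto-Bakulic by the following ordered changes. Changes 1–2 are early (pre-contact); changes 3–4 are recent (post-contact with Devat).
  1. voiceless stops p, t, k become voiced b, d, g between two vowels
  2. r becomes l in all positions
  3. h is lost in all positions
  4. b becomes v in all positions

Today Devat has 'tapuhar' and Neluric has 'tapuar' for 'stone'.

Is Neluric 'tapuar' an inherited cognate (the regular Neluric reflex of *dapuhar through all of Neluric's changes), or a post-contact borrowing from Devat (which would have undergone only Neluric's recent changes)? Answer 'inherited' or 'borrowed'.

borrowed

If inherited, *dapuhar would pass through all of Neluric's changes:
Neluric: start from *dapuhar.
  rule 1 (intervocalic voicing): dapuhar → dabuhar
  rule 2 (unconditioned shift): dabuhar → dabuhal
  rule 3 (h-loss): dabuhal → dabual
  rule 4 (unconditioned shift): dabual → davual
  ⇒ Neluric davual
If borrowed from Devat 'tapuhar' after the early changes, it would undergo only the recent ones:
  rule 3 (h-loss): tapuhar → tapuar
  rule 4 (unconditioned shift): no change (tapuar)
  ⇒ as a loan: tapuar
Neluric 'tapuar' matches the loan outcome 'tapuar', not the inherited 'davual' — it skipped the early Neluric changes, so it was borrowed from Devat.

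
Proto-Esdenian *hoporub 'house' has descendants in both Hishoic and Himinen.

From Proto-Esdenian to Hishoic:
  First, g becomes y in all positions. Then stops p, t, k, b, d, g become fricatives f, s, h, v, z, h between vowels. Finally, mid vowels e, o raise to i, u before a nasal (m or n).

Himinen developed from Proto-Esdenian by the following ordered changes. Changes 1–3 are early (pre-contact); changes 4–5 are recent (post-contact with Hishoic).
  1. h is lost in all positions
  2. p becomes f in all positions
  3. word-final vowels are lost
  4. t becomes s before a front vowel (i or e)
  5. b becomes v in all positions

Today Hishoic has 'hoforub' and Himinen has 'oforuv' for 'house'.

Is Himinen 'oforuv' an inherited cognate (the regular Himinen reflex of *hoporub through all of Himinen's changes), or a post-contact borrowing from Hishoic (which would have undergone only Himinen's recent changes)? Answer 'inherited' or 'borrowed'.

If inherited, *hoporub would pass through all of Himinen's changes:
Himinen: *hoporub > oporub > oforub > oforuv  (by h-loss, unconditioned shift, unconditioned shift)
If borrowed from Hishoic 'hoforub' after the early changes, it would undergo only the recent ones:
  rule 4 (palatalisation): no change (hoforub)
  rule 5 (unconditioned shift): hoforub → hoforuv
  ⇒ as a loan: hoforuv
Himinen 'oforuv' matches the inherited outcome exactly, so it is an inherited cognate, not a loan.

inherited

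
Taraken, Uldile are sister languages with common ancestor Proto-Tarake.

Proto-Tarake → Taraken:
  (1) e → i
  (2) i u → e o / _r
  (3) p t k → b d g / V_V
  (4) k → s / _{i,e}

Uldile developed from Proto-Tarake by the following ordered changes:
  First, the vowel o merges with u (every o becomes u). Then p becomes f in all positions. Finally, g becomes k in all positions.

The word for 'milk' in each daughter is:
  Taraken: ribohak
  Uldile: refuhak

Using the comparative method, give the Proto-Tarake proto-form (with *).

*repohak

Position 2: Taraken has i, Uldile has e. Uldile preserves e here (none of its changes turn any other segment into e), so the proto-segment is *e.
Position 3: Taraken has b, Uldile has f. Taking the neighbouring segments as reconstructed: Taraken b could go back to *p or *b; Uldile f could go back to *p or *f — the one source consistent with every daughter is *p.
Verify the candidate proto-form against each daughter:
Taraken: *repohak > ripohak > ribohak  (by vowel merger, intervocalic voicing)
Uldile: *repohak > repuhak > refuhak  (by vowel merger, unconditioned shift)
No other proto-form is consistent with every reflex, so the reconstruction is *repohak.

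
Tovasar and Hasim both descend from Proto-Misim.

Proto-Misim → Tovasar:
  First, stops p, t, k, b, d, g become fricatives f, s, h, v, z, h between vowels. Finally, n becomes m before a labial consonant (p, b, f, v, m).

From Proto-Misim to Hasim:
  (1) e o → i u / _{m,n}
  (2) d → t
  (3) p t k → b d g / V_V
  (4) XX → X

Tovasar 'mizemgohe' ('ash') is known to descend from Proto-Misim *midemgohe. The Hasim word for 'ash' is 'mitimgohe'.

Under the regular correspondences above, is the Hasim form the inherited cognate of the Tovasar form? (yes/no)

no

Derive the expected Hasim reflex of *midemgohe:
Hasim: *midemgohe > midimgohe > mitimgohe > midimgohe  (by pre-nasal raising, unconditioned shift, intervocalic voicing)
The regular Hasim reflex would be 'midimgohe', but the attested form is 'mitimgohe'. The correspondence is irregular, so they are not cognates (the Hasim form has a different source).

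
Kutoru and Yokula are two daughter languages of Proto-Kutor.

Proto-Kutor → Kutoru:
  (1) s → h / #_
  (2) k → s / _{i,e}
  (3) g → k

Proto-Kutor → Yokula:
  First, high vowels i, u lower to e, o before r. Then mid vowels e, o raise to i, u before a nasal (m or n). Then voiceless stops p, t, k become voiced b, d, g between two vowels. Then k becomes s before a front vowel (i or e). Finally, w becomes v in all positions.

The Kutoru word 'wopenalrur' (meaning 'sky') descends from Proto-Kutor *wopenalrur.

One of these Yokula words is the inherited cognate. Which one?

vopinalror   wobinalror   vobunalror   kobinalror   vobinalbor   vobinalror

vobinalror

Yokula: *wopenalrur
  wopenalrur → wopenalror   [pre-rhotic lowering]
  wopenalror → wopinalror   [pre-nasal raising]
  wopinalror → wobinalror   [intervocalic voicing]
  wobinalror (rule 4 does not apply)
  wobinalror → vobinalror   [unconditioned shift]
  giving Yokula vobinalror.
Among the options, 'vobinalror' alone shows every Yokula change applied in order.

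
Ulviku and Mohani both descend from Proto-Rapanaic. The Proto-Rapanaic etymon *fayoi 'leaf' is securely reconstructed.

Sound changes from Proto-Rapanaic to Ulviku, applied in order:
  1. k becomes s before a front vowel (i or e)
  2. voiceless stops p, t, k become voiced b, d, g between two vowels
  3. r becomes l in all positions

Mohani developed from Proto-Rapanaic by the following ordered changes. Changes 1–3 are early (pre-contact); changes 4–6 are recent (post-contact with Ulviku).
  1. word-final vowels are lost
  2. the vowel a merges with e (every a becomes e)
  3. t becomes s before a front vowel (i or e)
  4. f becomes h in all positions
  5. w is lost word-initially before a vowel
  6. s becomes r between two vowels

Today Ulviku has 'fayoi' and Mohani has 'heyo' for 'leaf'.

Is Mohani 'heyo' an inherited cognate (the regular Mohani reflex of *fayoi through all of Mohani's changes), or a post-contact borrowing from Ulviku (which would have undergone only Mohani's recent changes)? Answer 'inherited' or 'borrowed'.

If inherited, *fayoi would pass through all of Mohani's changes:
Mohani: *fayoi > fayo > feyo > heyo  (by apocope, vowel merger, unconditioned shift)
If borrowed from Ulviku 'fayoi' after the early changes, it would undergo only the recent ones:
  rule 4 (unconditioned shift): fayoi → hayoi
  rule 5 (glide loss): no change (hayoi)
  rule 6 (rhotacism): no change (hayoi)
  ⇒ as a loan: hayoi
Mohani 'heyo' matches the inherited outcome exactly, so it is an inherited cognate, not a loan.

inherited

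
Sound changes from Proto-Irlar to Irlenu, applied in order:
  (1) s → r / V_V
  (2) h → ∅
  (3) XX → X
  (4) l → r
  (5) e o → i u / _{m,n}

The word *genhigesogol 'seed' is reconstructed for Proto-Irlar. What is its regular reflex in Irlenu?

ginigerogor

Irlenu: *genhigesogol > genhigerogol > genigerogol > genigerogor > ginigerogor  (by rhotacism, h-loss, unconditioned shift, pre-nasal raising)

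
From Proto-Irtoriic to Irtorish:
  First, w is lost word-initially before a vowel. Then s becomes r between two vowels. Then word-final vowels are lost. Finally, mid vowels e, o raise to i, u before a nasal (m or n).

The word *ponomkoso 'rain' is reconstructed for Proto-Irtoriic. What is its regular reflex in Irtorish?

punumkor

Irtorish: *ponomkoso
  ponomkoso (rule 1 does not apply)
  ponomkoso → ponomkoro   [rhotacism]
  ponomkoro → ponomkor   [apocope]
  ponomkor → punumkor   [pre-nasal raising]
  giving Irtorish punumkor.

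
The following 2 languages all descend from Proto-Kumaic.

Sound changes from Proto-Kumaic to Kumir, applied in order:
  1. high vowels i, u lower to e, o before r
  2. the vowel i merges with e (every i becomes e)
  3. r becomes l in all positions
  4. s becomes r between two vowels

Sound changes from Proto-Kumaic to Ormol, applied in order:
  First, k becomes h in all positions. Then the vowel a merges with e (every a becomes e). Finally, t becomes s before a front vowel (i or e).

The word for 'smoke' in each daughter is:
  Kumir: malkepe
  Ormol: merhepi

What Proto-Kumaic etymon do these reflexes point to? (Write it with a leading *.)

Position 3: Kumir has l, Ormol has r. Ormol preserves r here (none of its changes turn any other segment into r), so the proto-segment is *r.
Position 7: Kumir has e, Ormol has i. Ormol preserves i here (none of its changes turn any other segment into i), so the proto-segment is *i.
Position 4: Kumir has k, Ormol has h. Kumir preserves k here (none of its changes turn any other segment into k), so the proto-segment is *k.
Continuing position by position gives *markepi; check it forward:
Kumir: start from *markepi.
  rule 1: no change — markepi
  rule 2 (vowel merger): markepi → markepe
  rule 3 (unconditioned shift): markepe → malkepe
  rule 4: no change — malkepe
  ⇒ Kumir malkepe
Ormol: start from *markepi.
  rule 1 (unconditioned shift): markepi → marhepi
  rule 2 (vowel merger): marhepi → merhepi
  rule 3: no change — merhepi
  ⇒ Ormol merhepi
*markepi is the unique common source.

*markepi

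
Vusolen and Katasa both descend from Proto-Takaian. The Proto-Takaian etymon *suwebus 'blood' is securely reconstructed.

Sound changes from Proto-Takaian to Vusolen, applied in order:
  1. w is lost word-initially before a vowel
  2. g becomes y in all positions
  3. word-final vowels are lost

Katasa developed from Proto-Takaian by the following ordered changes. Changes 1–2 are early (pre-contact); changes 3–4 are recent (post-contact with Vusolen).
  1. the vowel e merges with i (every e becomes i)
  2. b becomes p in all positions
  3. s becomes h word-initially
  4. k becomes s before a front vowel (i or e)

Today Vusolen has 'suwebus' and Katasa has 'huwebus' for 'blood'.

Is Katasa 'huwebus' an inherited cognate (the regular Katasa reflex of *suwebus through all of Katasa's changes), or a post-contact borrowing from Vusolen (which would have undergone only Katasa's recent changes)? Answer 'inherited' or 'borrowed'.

borrowed

If inherited, *suwebus would pass through all of Katasa's changes:
Katasa: *suwebus > suwibus > suwipus > huwipus  (by vowel merger, unconditioned shift, debuccalisation)
If borrowed from Vusolen 'suwebus' after the early changes, it would undergo only the recent ones:
  rule 3 (debuccalisation): suwebus → huwebus
  rule 4 (palatalisation): no change (huwebus)
  ⇒ as a loan: huwebus
Katasa 'huwebus' matches the loan outcome 'huwebus', not the inherited 'huwipus' — it skipped the early Katasa changes, so it was borrowed from Vusolen.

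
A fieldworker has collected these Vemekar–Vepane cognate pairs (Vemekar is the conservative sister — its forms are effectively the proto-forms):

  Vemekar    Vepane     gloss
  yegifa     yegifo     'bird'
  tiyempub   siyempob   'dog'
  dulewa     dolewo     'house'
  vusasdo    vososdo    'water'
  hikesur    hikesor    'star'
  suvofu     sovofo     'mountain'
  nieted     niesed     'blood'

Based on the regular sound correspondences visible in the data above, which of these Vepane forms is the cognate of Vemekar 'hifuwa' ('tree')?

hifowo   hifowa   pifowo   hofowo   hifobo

dulewa ~ dolewo, vusasdo ~ vososdo — Vemekar u corresponds to Vepane o after a consonant, before a consonant other than r, m, n, p, b, f, v.
yegifa ~ yegifo, dulewa ~ dolewo — Vemekar a corresponds to Vepane o word-finally.
Applying these to Vemekar 'hifuwa':
  hifuwa → hifowa   (u→o after a consonant, before a consonant other than r, m, n, p, b, f, v)
  hifowa → hifowo   (a→o word-finally)
So the Vepane cognate is 'hifowo'.

hifowo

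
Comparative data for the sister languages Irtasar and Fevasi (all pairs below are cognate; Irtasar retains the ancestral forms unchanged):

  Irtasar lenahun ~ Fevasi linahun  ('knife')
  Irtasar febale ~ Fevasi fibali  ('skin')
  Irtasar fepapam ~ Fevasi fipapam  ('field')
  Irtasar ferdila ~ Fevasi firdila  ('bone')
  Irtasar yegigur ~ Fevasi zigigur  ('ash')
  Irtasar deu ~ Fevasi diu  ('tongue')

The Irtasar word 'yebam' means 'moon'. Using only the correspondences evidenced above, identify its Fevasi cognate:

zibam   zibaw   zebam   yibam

yegigur ~ zigigur — Irtasar y corresponds to Fevasi z word-initially before a front vowel.
febale ~ fibali — Irtasar e corresponds to Fevasi i after a consonant, before a labial obstruent.
Applying these to Irtasar 'yebam':
  yebam → zebam   (y→z word-initially before a front vowel)
  zebam → zibam   (e→i after a consonant, before a labial obstruent)
So the Fevasi cognate is 'zibam'.

zibam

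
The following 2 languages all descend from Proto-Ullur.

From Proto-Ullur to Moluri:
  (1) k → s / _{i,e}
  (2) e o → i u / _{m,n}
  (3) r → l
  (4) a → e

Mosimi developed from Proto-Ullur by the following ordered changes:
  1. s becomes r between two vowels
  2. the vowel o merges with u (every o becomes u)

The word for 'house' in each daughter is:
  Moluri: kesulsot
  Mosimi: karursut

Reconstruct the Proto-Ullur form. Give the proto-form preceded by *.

Position 3: Moluri has s, Mosimi has r. Taking the neighbouring segments as reconstructed: Moluri s can only go back to *s; Mosimi r could go back to *s or *r — the one source consistent with every daughter is *s.
Position 7: Moluri has o, Mosimi has u. Moluri preserves o here (none of its changes turn any other segment into o), so the proto-segment is *o.
Continuing position by position gives *kasursot; check it forward:
Moluri: *kasursot > kasulsot > kesulsot  (by unconditioned shift, vowel merger)
Mosimi: *kasursot
  kasursot → karursot   [rhotacism]
  karursot → karursut   [vowel merger]
  giving Mosimi karursut.
Only *kasursot yields all of Moluri kesulsot, Mosimi karursut.

*kasursot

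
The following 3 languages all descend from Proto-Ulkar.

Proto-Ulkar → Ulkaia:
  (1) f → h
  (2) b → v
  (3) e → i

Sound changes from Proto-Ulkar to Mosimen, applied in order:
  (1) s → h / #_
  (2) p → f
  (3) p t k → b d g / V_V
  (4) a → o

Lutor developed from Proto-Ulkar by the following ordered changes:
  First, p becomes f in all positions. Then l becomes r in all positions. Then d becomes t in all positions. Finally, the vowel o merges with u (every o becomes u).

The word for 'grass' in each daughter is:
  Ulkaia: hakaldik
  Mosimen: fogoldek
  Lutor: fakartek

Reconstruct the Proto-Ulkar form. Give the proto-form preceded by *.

*fakaldek

Position 3: Ulkaia has k, Mosimen has g, Lutor has k. Ulkaia preserves k here (none of its changes turn any other segment into k), so the proto-segment is *k.
Position 5: Ulkaia has l, Mosimen has l, Lutor has r. Ulkaia preserves l here (none of its changes turn any other segment into l), so the proto-segment is *l.
Position 6: Ulkaia has d, Mosimen has d, Lutor has t. Ulkaia preserves d here (none of its changes turn any other segment into d), so the proto-segment is *d.
Verify the candidate proto-form against each daughter:
Ulkaia: start from *fakaldek.
  rule 1 (unconditioned shift): fakaldek → hakaldek
  rule 2: no change — hakaldek
  rule 3 (vowel merger): hakaldek → hakaldik
  ⇒ Ulkaia hakaldik
Mosimen: start from *fakaldek.
  rule 1: no change — fakaldek
  rule 2: no change — fakaldek
  rule 3 (intervocalic voicing): fakaldek → fagaldek
  rule 4 (vowel merger): fagaldek → fogoldek
  ⇒ Mosimen fogoldek
Lutor: *fakaldek
  fakaldek (rule 1 does not apply)
  fakaldek → fakardek   [unconditioned shift]
  fakardek → fakartek   [unconditioned shift]
  fakartek (rule 4 does not apply)
  giving Lutor fakartek.
Only *fakaldek yields all of Ulkaia hakaldik, Mosimen fogoldek, Lutor fakartek.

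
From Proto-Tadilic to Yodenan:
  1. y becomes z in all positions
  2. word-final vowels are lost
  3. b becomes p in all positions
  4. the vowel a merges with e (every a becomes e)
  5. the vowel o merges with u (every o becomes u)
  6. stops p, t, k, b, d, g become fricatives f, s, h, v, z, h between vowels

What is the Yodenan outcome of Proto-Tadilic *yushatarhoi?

zusheserhu

Yodenan: start from *yushatarhoi.
  rule 1 (unconditioned shift): yushatarhoi → zushatarhoi
  rule 2 (apocope): zushatarhoi → zushatarho
  rule 3: no change — zushatarho
  rule 4 (vowel merger): zushatarho → zusheterho
  rule 5 (vowel merger): zusheterho → zusheterhu
  rule 6 (intervocalic lenition): zusheterhu → zusheserhu
  ⇒ Yodenan zusheserhu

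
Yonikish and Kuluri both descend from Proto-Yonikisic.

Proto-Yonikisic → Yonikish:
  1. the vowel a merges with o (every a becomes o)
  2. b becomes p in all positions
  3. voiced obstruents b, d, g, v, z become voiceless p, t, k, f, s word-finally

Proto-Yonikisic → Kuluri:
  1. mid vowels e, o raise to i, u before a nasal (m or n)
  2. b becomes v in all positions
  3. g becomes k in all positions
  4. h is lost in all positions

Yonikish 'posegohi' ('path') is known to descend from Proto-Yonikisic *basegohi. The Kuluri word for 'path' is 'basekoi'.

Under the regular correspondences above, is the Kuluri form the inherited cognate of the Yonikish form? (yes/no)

Derive the expected Kuluri reflex of *basegohi:
Kuluri: *basegohi > vasegohi > vasekohi > vasekoi  (by unconditioned shift, unconditioned shift, h-loss)
The regular Kuluri reflex would be 'vasekoi', but the attested form is 'basekoi'. The correspondence is irregular, so they are not cognates (the Kuluri form has a different source).

no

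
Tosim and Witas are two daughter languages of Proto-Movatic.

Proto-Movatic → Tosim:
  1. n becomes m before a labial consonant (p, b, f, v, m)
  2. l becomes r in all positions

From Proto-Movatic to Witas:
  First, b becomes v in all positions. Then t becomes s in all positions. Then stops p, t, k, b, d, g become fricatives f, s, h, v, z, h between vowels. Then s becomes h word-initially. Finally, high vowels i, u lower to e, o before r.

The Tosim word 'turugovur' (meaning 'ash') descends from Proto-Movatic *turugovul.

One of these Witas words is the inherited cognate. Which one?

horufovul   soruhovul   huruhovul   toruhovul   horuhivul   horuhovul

Witas: start from *turugovul.
  rule 1: no change — turugovul
  rule 2 (unconditioned shift): turugovul → surugovul
  rule 3 (intervocalic lenition): surugovul → suruhovul
  rule 4 (debuccalisation): suruhovul → huruhovul
  rule 5 (pre-rhotic lowering): huruhovul → horuhovul
  ⇒ Witas horuhovul

horuhovul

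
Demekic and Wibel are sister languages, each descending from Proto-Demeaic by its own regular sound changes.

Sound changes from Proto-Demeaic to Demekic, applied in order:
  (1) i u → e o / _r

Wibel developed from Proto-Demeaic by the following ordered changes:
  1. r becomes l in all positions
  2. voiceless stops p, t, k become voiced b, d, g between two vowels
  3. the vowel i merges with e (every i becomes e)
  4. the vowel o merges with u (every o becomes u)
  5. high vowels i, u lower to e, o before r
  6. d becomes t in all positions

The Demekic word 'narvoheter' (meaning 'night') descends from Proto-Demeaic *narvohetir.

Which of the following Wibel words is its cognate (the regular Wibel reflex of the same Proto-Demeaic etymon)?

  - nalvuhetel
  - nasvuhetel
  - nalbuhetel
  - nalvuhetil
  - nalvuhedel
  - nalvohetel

nalvuhetel

Wibel: *narvohetir
  narvohetir → nalvohetil   [unconditioned shift]
  nalvohetil → nalvohedil   [intervocalic voicing]
  nalvohedil → nalvohedel   [vowel merger]
  nalvohedel → nalvuhedel   [vowel merger]
  nalvuhedel (rule 5 does not apply)
  nalvuhedel → nalvuhetel   [unconditioned shift]
  giving Wibel nalvuhetel.
Only 'nalvuhetel' matches the regular Wibel development of *narvohetir.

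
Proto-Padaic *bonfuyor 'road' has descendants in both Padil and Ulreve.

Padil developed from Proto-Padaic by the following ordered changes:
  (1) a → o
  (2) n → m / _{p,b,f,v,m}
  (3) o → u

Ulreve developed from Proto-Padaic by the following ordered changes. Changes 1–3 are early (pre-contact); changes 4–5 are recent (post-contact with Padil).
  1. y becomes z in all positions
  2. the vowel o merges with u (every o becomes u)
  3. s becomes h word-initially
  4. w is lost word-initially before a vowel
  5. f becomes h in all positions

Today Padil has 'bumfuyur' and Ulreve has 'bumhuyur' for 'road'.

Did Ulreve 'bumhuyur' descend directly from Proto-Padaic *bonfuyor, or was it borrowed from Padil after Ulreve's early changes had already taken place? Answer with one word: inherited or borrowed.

If inherited, *bonfuyor would pass through all of Ulreve's changes:
Ulreve: *bonfuyor
  bonfuyor → bonfuzor   [unconditioned shift]
  bonfuzor → bunfuzur   [vowel merger]
  bunfuzur (rule 3 does not apply)
  bunfuzur (rule 4 does not apply)
  bunfuzur → bunhuzur   [unconditioned shift]
  giving Ulreve bunhuzur.
If borrowed from Padil 'bumfuyur' after the early changes, it would undergo only the recent ones:
  rule 4 (glide loss): no change (bumfuyur)
  rule 5 (unconditioned shift): bumfuyur → bumhuyur
  ⇒ as a loan: bumhuyur
Ulreve 'bumhuyur' matches the loan outcome 'bumhuyur', not the inherited 'bunhuzur' — it skipped the early Ulreve changes, so it was borrowed from Padil.

borrowed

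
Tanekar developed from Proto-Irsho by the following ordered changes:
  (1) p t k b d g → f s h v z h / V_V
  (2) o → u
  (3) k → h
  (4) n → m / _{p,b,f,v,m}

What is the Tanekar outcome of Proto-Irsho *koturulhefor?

Tanekar: *koturulhefor > kosurulhefor > kusurulhefur > husurulhefur  (by intervocalic lenition, vowel merger, unconditioned shift)

husurulhefur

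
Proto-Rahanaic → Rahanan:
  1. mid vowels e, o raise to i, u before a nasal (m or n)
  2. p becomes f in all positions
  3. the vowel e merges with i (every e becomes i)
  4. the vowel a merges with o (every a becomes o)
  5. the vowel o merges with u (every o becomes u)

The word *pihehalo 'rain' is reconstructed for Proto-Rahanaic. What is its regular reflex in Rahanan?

fihihulu

Rahanan: *pihehalo > fihehalo > fihihalo > fihiholo > fihihulu  (by unconditioned shift, vowel merger, vowel merger, vowel merger)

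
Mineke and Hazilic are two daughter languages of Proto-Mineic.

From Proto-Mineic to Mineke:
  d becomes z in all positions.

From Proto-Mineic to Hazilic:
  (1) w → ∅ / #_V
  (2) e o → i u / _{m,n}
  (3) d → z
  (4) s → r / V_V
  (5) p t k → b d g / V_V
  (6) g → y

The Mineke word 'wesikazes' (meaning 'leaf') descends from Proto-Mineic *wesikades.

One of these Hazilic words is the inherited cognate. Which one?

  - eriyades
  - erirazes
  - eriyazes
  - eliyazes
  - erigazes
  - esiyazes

eriyazes

Hazilic: *wesikades
  wesikades → esikades   [glide loss]
  esikades (rule 2 does not apply)
  esikades → esikazes   [unconditioned shift]
  esikazes → erikazes   [rhotacism]
  erikazes → erigazes   [intervocalic voicing]
  erigazes → eriyazes   [unconditioned shift]
  giving Hazilic eriyazes.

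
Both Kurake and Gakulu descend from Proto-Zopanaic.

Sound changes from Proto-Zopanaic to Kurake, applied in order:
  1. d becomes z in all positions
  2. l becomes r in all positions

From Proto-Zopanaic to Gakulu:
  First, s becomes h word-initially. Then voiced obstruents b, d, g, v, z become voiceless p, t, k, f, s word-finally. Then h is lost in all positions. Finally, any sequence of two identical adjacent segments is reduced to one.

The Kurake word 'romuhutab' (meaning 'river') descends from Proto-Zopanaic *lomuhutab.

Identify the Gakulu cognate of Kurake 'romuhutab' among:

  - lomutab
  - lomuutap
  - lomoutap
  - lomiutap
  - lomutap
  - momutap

Gakulu: *lomuhutab > lomuhutap > lomuutap > lomutap  (by final devoicing, h-loss, degemination)
Only 'lomutap' matches the regular Gakulu development of *lomuhutab.

lomutap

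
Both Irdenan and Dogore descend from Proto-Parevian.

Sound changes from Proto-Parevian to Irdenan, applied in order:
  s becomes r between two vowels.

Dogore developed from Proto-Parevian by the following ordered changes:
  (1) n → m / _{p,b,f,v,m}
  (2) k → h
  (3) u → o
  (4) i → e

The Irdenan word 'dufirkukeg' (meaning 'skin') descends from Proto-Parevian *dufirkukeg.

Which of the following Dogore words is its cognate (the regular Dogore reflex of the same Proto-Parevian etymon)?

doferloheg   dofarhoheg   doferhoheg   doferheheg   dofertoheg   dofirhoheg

Dogore: *dufirkukeg > dufirhuheg > dofirhoheg > doferhoheg  (by unconditioned shift, vowel merger, vowel merger)
The other candidates each miss or misapply at least one Dogore change.

doferhoheg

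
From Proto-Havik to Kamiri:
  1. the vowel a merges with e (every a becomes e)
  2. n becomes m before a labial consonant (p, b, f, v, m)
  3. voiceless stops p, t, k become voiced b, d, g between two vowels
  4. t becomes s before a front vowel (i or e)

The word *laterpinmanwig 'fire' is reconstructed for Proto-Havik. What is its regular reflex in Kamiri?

lederpimmenwig

Kamiri: *laterpinmanwig
  laterpinmanwig → leterpinmenwig   [vowel merger]
  leterpinmenwig → leterpimmenwig   [nasal place assimilation]
  leterpimmenwig → lederpimmenwig   [intervocalic voicing]
  lederpimmenwig (rule 4 does not apply)
  giving Kamiri lederpimmenwig.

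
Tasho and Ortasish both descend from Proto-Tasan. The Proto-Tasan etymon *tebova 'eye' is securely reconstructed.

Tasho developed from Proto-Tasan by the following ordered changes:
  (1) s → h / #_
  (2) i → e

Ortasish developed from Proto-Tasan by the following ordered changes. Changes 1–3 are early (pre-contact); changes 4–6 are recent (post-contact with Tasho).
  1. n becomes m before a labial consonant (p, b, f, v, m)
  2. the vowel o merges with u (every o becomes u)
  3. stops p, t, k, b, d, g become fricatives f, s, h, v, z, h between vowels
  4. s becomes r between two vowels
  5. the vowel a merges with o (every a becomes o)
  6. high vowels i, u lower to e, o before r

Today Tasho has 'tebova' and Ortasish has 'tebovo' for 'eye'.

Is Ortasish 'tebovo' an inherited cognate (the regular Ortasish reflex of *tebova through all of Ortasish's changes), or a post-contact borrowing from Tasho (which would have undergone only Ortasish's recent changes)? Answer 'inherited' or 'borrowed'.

If inherited, *tebova would pass through all of Ortasish's changes:
Ortasish: start from *tebova.
  rule 1: no change — tebova
  rule 2 (vowel merger): tebova → tebuva
  rule 3 (intervocalic lenition): tebuva → tevuva
  rule 4: no change — tevuva
  rule 5 (vowel merger): tevuva → tevuvo
  rule 6: no change — tevuvo
  ⇒ Ortasish tevuvo
If borrowed from Tasho 'tebova' after the early changes, it would undergo only the recent ones:
  rule 4 (rhotacism): no change (tebova)
  rule 5 (vowel merger): tebova → tebovo
  rule 6 (pre-rhotic lowering): no change (tebovo)
  ⇒ as a loan: tebovo
Ortasish 'tebovo' matches the loan outcome 'tebovo', not the inherited 'tevuvo' — it skipped the early Ortasish changes, so it was borrowed from Tasho.

borrowed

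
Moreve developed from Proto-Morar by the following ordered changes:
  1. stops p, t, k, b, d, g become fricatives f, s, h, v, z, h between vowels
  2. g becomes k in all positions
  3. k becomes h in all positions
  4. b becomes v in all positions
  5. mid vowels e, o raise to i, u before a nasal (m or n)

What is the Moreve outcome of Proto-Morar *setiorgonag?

sesiorhunah

Moreve: start from *setiorgonag.
  rule 1 (intervocalic lenition): setiorgonag → sesiorgonag
  rule 2 (unconditioned shift): sesiorgonag → sesiorkonak
  rule 3 (unconditioned shift): sesiorkonak → sesiorhonah
  rule 4: no change — sesiorhonah
  rule 5 (pre-nasal raising): sesiorhonah → sesiorhunah
  ⇒ Moreve sesiorhunah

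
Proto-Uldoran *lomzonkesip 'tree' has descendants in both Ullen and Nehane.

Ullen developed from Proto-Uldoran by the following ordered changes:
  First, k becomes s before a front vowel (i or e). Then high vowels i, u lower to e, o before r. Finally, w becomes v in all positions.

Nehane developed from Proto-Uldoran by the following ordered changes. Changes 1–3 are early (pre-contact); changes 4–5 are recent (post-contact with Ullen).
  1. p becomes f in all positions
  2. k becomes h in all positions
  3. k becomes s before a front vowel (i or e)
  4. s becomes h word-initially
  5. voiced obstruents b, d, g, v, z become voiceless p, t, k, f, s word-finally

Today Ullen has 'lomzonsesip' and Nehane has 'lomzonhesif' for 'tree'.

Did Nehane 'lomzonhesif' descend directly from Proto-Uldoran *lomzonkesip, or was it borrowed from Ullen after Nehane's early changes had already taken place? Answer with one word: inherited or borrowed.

inherited

If inherited, *lomzonkesip would pass through all of Nehane's changes:
Nehane: *lomzonkesip > lomzonkesif > lomzonhesif  (by unconditioned shift, unconditioned shift)
If borrowed from Ullen 'lomzonsesip' after the early changes, it would undergo only the recent ones:
  rule 4 (debuccalisation): no change (lomzonsesip)
  rule 5 (final devoicing): no change (lomzonsesip)
  ⇒ as a loan: lomzonsesip
Nehane 'lomzonhesif' matches the inherited outcome exactly, so it is an inherited cognate, not a loan.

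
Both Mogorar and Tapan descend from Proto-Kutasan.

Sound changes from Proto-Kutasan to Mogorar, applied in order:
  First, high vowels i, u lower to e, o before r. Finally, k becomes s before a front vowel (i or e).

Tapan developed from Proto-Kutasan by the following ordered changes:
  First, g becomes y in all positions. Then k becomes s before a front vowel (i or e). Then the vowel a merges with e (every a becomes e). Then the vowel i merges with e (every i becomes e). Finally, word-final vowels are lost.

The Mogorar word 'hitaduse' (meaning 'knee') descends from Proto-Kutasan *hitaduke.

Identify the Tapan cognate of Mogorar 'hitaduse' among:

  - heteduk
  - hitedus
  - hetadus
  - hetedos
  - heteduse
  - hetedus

hetedus

Tapan: *hitaduke > hitaduse > hiteduse > heteduse > hetedus  (by palatalisation, vowel merger, vowel merger, apocope)
Only 'hetedus' matches the regular Tapan development of *hitaduke.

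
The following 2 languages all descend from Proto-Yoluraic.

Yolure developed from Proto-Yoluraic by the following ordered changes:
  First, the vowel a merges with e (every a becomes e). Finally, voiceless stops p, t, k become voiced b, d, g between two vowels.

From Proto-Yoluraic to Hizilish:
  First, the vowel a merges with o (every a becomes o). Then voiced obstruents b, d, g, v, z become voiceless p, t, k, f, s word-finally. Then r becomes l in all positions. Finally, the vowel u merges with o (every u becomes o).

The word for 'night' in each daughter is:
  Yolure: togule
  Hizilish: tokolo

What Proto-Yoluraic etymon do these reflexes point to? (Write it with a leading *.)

*tokula

Position 3: Yolure has g, Hizilish has k. Taking the neighbouring segments as reconstructed: Yolure g could go back to *k or *g; Hizilish k can only go back to *k — the one source consistent with every daughter is *k.
Position 6: Yolure has e, Hizilish has o. Taking the neighbouring segments as reconstructed: Yolure e could go back to *a or *e; Hizilish o could go back to *a or *o or *u — the one source consistent with every daughter is *a.
This points to *tokula. Verify forward in each daughter:
Yolure: *tokula
  tokula → tokule   [vowel merger]
  tokule → togule   [intervocalic voicing]
  giving Yolure togule.
Hizilish: start from *tokula.
  rule 1 (vowel merger): tokula → tokulo
  rule 2: no change — tokulo
  rule 3: no change — tokulo
  rule 4 (vowel merger): tokulo → tokolo
  ⇒ Hizilish tokolo
No other proto-form is consistent with every reflex, so the reconstruction is *tokula.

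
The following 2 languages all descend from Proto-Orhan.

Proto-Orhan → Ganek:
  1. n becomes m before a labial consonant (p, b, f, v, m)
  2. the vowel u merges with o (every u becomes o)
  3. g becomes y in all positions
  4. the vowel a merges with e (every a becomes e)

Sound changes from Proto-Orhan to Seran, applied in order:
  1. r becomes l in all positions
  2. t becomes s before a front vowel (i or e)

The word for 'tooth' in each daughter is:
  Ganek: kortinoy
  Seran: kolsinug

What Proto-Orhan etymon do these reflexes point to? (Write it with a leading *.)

*kortinug

Position 4: Ganek has t, Seran has s. Ganek preserves t here (none of its changes turn any other segment into t), so the proto-segment is *t.
Position 3: Ganek has r, Seran has l. Ganek preserves r here (none of its changes turn any other segment into r), so the proto-segment is *r.
This points to *kortinug. Verify forward in each daughter:
Ganek: *kortinug
  kortinug (rule 1 does not apply)
  kortinug → kortinog   [vowel merger]
  kortinog → kortinoy   [unconditioned shift]
  kortinoy (rule 4 does not apply)
  giving Ganek kortinoy.
Seran: start from *kortinug.
  rule 1 (unconditioned shift): kortinug → koltinug
  rule 2 (palatalisation): koltinug → kolsinug
  ⇒ Seran kolsinug
*kortinug is the unique common source.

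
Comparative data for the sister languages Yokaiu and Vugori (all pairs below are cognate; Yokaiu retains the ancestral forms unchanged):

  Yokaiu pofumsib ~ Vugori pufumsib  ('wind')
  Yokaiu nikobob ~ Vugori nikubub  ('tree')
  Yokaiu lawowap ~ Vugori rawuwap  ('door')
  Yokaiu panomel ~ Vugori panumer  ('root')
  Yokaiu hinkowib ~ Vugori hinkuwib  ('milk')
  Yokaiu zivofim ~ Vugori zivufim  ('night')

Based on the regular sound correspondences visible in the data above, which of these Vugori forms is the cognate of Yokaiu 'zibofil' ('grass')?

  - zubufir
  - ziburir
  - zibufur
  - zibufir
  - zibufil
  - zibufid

pofumsib ~ pufumsib, zivofim ~ zivufim — Yokaiu o corresponds to Vugori u after a consonant, before a labial obstruent.
panomel ~ panumer — Yokaiu l corresponds to Vugori r word-finally.
Applying these to Yokaiu 'zibofil':
  zibofil → zibufil   (o→u after a consonant, before a labial obstruent)
  zibufil → zibufir   (l→r word-finally)
So the Vugori cognate is 'zibufir'.

zibufir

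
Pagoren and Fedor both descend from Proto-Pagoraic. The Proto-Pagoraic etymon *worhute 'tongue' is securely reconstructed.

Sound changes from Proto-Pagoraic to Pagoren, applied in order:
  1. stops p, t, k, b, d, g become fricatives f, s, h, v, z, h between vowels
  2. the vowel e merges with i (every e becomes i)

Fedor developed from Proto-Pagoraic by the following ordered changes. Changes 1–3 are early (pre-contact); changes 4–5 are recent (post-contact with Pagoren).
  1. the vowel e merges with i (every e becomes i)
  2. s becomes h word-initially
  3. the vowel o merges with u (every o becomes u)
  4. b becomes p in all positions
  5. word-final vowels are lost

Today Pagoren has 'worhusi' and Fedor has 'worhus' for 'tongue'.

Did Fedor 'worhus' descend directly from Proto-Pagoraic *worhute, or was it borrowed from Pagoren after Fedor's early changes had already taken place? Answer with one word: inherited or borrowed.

If inherited, *worhute would pass through all of Fedor's changes:
Fedor: *worhute > worhuti > wurhuti > wurhut  (by vowel merger, vowel merger, apocope)
If borrowed from Pagoren 'worhusi' after the early changes, it would undergo only the recent ones:
  rule 4 (unconditioned shift): no change (worhusi)
  rule 5 (apocope): worhusi → worhus
  ⇒ as a loan: worhus
Fedor 'worhus' matches the loan outcome 'worhus', not the inherited 'wurhut' — it skipped the early Fedor changes, so it was borrowed from Pagoren.

borrowed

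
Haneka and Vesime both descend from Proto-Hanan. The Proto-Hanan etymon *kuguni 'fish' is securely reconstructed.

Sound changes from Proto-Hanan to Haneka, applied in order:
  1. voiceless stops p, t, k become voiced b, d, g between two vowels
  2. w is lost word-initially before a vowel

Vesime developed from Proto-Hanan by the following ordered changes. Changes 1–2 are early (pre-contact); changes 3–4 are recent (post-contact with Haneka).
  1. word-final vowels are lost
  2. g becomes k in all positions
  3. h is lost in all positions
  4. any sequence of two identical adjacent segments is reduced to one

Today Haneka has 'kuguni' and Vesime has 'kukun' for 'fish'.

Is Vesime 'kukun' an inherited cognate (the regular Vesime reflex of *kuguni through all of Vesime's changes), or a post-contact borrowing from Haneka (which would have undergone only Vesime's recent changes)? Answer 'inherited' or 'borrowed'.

inherited

If inherited, *kuguni would pass through all of Vesime's changes:
Vesime: *kuguni
  kuguni → kugun   [apocope]
  kugun → kukun   [unconditioned shift]
  kukun (rule 3 does not apply)
  kukun (rule 4 does not apply)
  giving Vesime kukun.
If borrowed from Haneka 'kuguni' after the early changes, it would undergo only the recent ones:
  rule 3 (h-loss): no change (kuguni)
  rule 4 (degemination): no change (kuguni)
  ⇒ as a loan: kuguni
Vesime 'kukun' matches the inherited outcome exactly, so it is an inherited cognate, not a loan.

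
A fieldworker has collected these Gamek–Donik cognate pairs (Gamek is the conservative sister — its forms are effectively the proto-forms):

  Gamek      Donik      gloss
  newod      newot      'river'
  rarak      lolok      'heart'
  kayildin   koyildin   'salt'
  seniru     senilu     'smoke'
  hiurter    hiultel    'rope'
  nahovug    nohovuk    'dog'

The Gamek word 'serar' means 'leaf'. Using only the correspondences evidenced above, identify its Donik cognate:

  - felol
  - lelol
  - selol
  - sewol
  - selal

rarak ~ lolok — Gamek r corresponds to Donik l between vowels (before a back vowel).
rarak ~ lolok — Gamek a corresponds to Donik o after a consonant, before r.
hiurter ~ hiultel — Gamek r corresponds to Donik l word-finally.
Applying these to Gamek 'serar':
  serar → selar   (r→l between vowels (before a back vowel))
  selar → selor   (a→o after a consonant, before r)
  selor → selol   (r→l word-finally)
So the Donik cognate is 'selol'.

selol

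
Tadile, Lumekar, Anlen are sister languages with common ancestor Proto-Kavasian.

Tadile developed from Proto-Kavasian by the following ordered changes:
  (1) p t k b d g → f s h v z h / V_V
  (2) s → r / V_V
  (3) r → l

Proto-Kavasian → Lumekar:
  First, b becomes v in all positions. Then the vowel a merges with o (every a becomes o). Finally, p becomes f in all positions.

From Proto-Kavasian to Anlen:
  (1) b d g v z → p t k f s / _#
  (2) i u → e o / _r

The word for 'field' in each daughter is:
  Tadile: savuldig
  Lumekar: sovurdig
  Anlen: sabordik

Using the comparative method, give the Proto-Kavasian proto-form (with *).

*saburdig

Position 5: Tadile has l, Lumekar has r, Anlen has r. Lumekar preserves r here (none of its changes turn any other segment into r), so the proto-segment is *r.
Position 3: Tadile has v, Lumekar has v, Anlen has b. Anlen preserves b here (none of its changes turn any other segment into b), so the proto-segment is *b.
Continuing position by position gives *saburdig; check it forward:
Tadile: start from *saburdig.
  rule 1 (intervocalic lenition): saburdig → savurdig
  rule 2: no change — savurdig
  rule 3 (unconditioned shift): savurdig → savuldig
  ⇒ Tadile savuldig
Lumekar: *saburdig
  saburdig → savurdig   [unconditioned shift]
  savurdig → sovurdig   [vowel merger]
  sovurdig (rule 3 does not apply)
  giving Lumekar sovurdig.
Anlen: start from *saburdig.
  rule 1 (final devoicing): saburdig → saburdik
  rule 2 (pre-rhotic lowering): saburdik → sabordik
  ⇒ Anlen sabordik
Only *saburdig yields all of Tadile savuldig, Lumekar sovurdig, Anlen sabordik.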